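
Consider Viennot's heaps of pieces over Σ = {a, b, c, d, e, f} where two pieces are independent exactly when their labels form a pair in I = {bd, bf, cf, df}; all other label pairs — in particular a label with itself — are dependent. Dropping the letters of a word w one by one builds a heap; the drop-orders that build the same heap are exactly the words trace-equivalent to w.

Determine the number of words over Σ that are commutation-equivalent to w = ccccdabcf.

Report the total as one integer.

3

#0=c has no predecessor
#1=c depends on [0:c]
#2=c depends on [1:c]
#3=c depends on [2:c]
#4=d depends on [3:c]
#5=a depends on [4:d]
#6=b depends on [5:a]
#7=c depends on [6:b]
#8=f depends on [5:a]
sources: [0:c]
N(rest) = Σ N(rest − s) over sources s of rest; N(one piece) = 1:
  size 1 → [7]=1  [8]=1
  size 2 → [6,7]=1  [7,8]=2
  size 3 → [6,7,8]=3
  size 4 → [5,6,7,8]=3
  size 5 → [4,5,6,7,8]=3
  size 6 → [3,4,5,6,7,8]=3
  size 7 → [2,3,4,5,6,7,8]=3
  first=0(c) contributes 3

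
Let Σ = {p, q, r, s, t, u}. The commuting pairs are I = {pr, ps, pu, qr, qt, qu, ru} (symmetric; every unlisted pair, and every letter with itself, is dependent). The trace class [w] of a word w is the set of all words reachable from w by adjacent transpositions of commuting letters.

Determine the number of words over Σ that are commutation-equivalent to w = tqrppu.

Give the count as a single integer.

32

#0=t has no predecessor
#1=q has no predecessor
#2=r depends on [0:t]
#3=p depends on [0:t, 1:q]
#4=p depends on [3:p]
#5=u depends on [0:t]
sources: [0:t, 1:q]
N(rest) = Σ N(rest − s) over sources s of rest; N(one piece) = 1:
  size 1 → [2]=1  [4]=1  [5]=1
  size 2 → [2,4]=2  [2,5]=2  [3,4]=1  [4,5]=2
  size 3 → [1,3,4]=1  [2,3,4]=3  [2,4,5]=6  [3,4,5]=3
  size 4 → [1,2,3,4]=4  [1,3,4,5]=4  [2,3,4,5]=12
  first=0(t) contributes 20
  first=1(q) contributes 12
|[w]| = 32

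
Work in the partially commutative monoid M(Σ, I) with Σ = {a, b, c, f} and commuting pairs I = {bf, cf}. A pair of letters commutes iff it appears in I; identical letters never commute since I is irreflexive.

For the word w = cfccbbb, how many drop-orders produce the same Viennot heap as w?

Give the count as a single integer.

7

0(c) covers ∅
1(f) covers ∅
2(c) covers 0:c
3(c) covers 2:c
4(b) covers 3:c
5(b) covers 4:b
6(b) covers 5:b
floor of heap: 0:c, 1:f
completions by unplaced set U, small U first (add the entries for U minus each lowest piece of U):
  |U|=1: {1}:1  {6}:1
  |U|=2: {1,6}:2  {5,6}:1
  |U|=3: {1,5,6}:3  {4,5,6}:1
  |U|=4: {1,4,5,6}:4  {3,4,5,6}:1
  |U|=5: {1,3,4,5,6}:5  {2,3,4,5,6}:1
  start at 0(c): 6
  start at 1(f): 1
sum over floor = 7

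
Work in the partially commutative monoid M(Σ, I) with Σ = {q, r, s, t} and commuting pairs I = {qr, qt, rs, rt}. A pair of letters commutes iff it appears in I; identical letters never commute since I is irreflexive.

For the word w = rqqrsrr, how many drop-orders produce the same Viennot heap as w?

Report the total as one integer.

#0=r has no predecessor
#1=q has no predecessor
#2=q depends on [1:q]
#3=r depends on [0:r]
#4=s depends on [2:q]
#5=r depends on [3:r]
#6=r depends on [5:r]
sources: [0:r, 1:q]
N(rest) = Σ N(rest − s) over sources s of rest; N(one piece) = 1:
  size 1 → [4]=1  [6]=1
  size 2 → [2,4]=1  [4,6]=2  [5,6]=1
  size 3 → [1,2,4]=1  [2,4,6]=3  [3,5,6]=1  [4,5,6]=3
  size 4 → [0,3,5,6]=1  [1,2,4,6]=4  [2,4,5,6]=6  [3,4,5,6]=4
  size 5 → [0,3,4,5,6]=5  [1,2,4,5,6]=10  [2,3,4,5,6]=10
  first=0(r) contributes 20
  first=1(q) contributes 15
|[w]| = 35

35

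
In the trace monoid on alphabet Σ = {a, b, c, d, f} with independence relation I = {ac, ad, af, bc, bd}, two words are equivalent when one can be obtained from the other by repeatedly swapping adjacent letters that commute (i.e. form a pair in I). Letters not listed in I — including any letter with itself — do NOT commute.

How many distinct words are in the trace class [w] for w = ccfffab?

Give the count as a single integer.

piece 0:c — minimal
piece 1:c rests on {0:c}
piece 2:f rests on {1:c}
piece 3:f rests on {2:f}
piece 4:f rests on {3:f}
piece 5:a — minimal
piece 6:b rests on {4:f, 5:a}
minimal pieces: {0:c, 5:a}
ways to finish when only these pieces remain (= sum over removing one remaining piece with nothing left below it):
  1 left: {6}→1
  2 left: {4,6}→1  {5,6}→1
  3 left: {3,4,6}→1  {4,5,6}→2
  4 left: {2,3,4,6}→1  {3,4,5,6}→3
  5 left: {1,2,3,4,6}→1  {2,3,4,5,6}→4
  placing 0:c first → 5 extensions
  placing 5:a first → 1 extensions
total linear extensions = 6

6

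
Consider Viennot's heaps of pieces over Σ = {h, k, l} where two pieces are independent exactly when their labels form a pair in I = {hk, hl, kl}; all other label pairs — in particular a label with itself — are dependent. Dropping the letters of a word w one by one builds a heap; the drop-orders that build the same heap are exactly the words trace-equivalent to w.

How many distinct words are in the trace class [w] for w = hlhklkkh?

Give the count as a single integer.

560

#0=h has no predecessor
#1=l has no predecessor
#2=h depends on [0:h]
#3=k has no predecessor
#4=l depends on [1:l]
#5=k depends on [3:k]
#6=k depends on [5:k]
#7=h depends on [2:h]
sources: [0:h, 1:l, 3:k]
N(rest) = Σ N(rest − s) over sources s of rest; N(one piece) = 1:
  size 1 → [4]=1  [6]=1  [7]=1
  size 2 → [1,4]=1  [2,7]=1  [4,6]=2  [4,7]=2  [5,6]=1  [6,7]=2
  size 3 → [0,2,7]=1  [1,4,6]=3  [1,4,7]=3  [2,4,7]=3  [2,6,7]=3  [3,5,6]=1  [4,5,6]=3  [4,6,7]=6  [5,6,7]=3
  size 4 → [0,2,4,7]=4  [0,2,6,7]=4  [1,2,4,7]=6  [1,4,5,6]=6  [1,4,6,7]=12  [2,4,6,7]=12  [2,5,6,7]=6  [3,4,5,6]=4  [3,5,6,7]=4  [4,5,6,7]=12
  size 5 → [0,1,2,4,7]=10  [0,2,4,6,7]=20  [0,2,5,6,7]=10  [1,2,4,6,7]=30  [1,3,4,5,6]=10  [1,4,5,6,7]=30  [2,3,5,6,7]=10  [2,4,5,6,7]=30  [3,4,5,6,7]=20
  size 6 → [0,1,2,4,6,7]=60  [0,2,3,5,6,7]=20  [0,2,4,5,6,7]=60  [1,2,4,5,6,7]=90  [1,3,4,5,6,7]=60  [2,3,4,5,6,7]=60
  first=0(h) contributes 210
  first=1(l) contributes 140
  first=3(k) contributes 210
|[w]| = 560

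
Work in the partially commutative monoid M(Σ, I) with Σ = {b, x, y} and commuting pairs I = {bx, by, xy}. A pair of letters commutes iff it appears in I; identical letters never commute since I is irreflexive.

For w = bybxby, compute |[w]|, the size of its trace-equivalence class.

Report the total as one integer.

#0=b has no predecessor
#1=y has no predecessor
#2=b depends on [0:b]
#3=x has no predecessor
#4=b depends on [2:b]
#5=y depends on [1:y]
sources: [0:b, 1:y, 3:x]
N(rest) = Σ N(rest − s) over sources s of rest; N(one piece) = 1:
  size 1 → [3]=1  [4]=1  [5]=1
  size 2 → [1,5]=1  [2,4]=1  [3,4]=2  [3,5]=2  [4,5]=2
  size 3 → [0,2,4]=1  [1,3,5]=3  [1,4,5]=3  [2,3,4]=3  [2,4,5]=3  [3,4,5]=6
  size 4 → [0,2,3,4]=4  [0,2,4,5]=4  [1,2,4,5]=6  [1,3,4,5]=12  [2,3,4,5]=12
  first=0(b) contributes 30
  first=1(y) contributes 20
  first=3(x) contributes 10
|[w]| = 60

60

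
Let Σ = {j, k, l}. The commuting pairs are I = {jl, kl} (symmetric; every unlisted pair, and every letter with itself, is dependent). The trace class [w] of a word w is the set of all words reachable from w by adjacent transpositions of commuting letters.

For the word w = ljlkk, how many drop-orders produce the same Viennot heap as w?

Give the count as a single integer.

10

drop 0:l onto floor
drop 1:j onto floor
drop 2:l onto {0:l}
drop 3:k onto {1:j}
drop 4:k onto {3:k}
ground layer = {0:l, 1:j}
drop-orders for the pieces not yet dropped (sum over which currently-grounded one goes next):
  1 to go: {2} 1  {4} 1
  2 to go: {0,2} 1  {2,4} 2  {3,4} 1
  3 to go: {0,2,4} 3  {1,3,4} 1  {2,3,4} 3
  if 0:l drops first: 4 orders
  if 1:j drops first: 6 orders
heap linearizations: 10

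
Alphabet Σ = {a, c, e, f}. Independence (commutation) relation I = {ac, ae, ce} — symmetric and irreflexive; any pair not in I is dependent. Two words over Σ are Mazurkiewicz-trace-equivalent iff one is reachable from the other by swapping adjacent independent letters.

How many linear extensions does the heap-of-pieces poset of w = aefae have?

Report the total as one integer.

piece 0:a — minimal
piece 1:e — minimal
piece 2:f rests on {0:a, 1:e}
piece 3:a rests on {2:f}
piece 4:e rests on {2:f}
minimal pieces: {0:a, 1:e}
ways to finish when only these pieces remain (= sum over removing one remaining piece with nothing left below it):
  1 left: {3}→1  {4}→1
  2 left: {3,4}→2
  3 left: {2,3,4}→2
  placing 0:a first → 2 extensions
  placing 1:e first → 2 extensions
total linear extensions = 4

4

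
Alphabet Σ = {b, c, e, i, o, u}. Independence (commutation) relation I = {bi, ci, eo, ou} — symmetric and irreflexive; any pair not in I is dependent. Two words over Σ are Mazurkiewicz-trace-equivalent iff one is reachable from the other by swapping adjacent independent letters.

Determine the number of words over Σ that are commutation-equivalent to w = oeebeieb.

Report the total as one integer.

3

0(o) covers ∅
1(e) covers ∅
2(e) covers 1:e
3(b) covers 0:o, 2:e
4(e) covers 3:b
5(i) covers 4:e
6(e) covers 5:i
7(b) covers 6:e
floor of heap: 0:o, 1:e
completions by unplaced set U, small U first (add the entries for U minus each lowest piece of U):
  |U|=1: {7}:1
  |U|=2: {6,7}:1
  |U|=3: {5,6,7}:1
  |U|=4: {4,5,6,7}:1
  |U|=5: {3,4,5,6,7}:1
  |U|=6: {0,3,4,5,6,7}:1  {2,3,4,5,6,7}:1
  start at 0(o): 1
  start at 1(e): 2
sum over floor = 3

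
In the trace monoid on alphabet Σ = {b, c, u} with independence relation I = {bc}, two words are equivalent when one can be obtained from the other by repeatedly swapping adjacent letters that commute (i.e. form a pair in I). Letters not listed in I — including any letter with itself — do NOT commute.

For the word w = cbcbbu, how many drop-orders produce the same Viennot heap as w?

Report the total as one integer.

10

#0=c has no predecessor
#1=b has no predecessor
#2=c depends on [0:c]
#3=b depends on [1:b]
#4=b depends on [3:b]
#5=u depends on [2:c, 4:b]
sources: [0:c, 1:b]
N(rest) = Σ N(rest − s) over sources s of rest; N(one piece) = 1:
  size 1 → [5]=1
  size 2 → [2,5]=1  [4,5]=1
  size 3 → [0,2,5]=1  [2,4,5]=2  [3,4,5]=1
  size 4 → [0,2,4,5]=3  [1,3,4,5]=1  [2,3,4,5]=3
  first=0(c) contributes 4
  first=1(b) contributes 6
|[w]| = 10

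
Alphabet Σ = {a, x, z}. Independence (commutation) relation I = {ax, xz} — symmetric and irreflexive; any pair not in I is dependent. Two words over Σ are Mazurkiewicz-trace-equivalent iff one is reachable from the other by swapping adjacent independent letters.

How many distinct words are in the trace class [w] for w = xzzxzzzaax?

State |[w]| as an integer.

piece 0:x — minimal
piece 1:z — minimal
piece 2:z rests on {1:z}
piece 3:x rests on {0:x}
piece 4:z rests on {2:z}
piece 5:z rests on {4:z}
piece 6:z rests on {5:z}
piece 7:a rests on {6:z}
piece 8:a rests on {7:a}
piece 9:x rests on {3:x}
minimal pieces: {0:x, 1:z}
ways to finish when only these pieces remain (= sum over removing one remaining piece with nothing left below it):
  1 left: {8}→1  {9}→1
  2 left: {3,9}→1  {7,8}→1  {8,9}→2
  3 left: {0,3,9}→1  {3,8,9}→3  {6,7,8}→1  {7,8,9}→3
  4 left: {0,3,8,9}→4  {3,7,8,9}→6  {5,6,7,8}→1  {6,7,8,9}→4
  5 left: {0,3,7,8,9}→10  {3,6,7,8,9}→10  {4,5,6,7,8}→1  {5,6,7,8,9}→5
  6 left: {0,3,6,7,8,9}→20  {2,4,5,6,7,8}→1  {3,5,6,7,8,9}→15  {4,5,6,7,8,9}→6
  7 left: {0,3,5,6,7,8,9}→35  {1,2,4,5,6,7,8}→1  {2,4,5,6,7,8,9}→7  {3,4,5,6,7,8,9}→21
  8 left: {0,3,4,5,6,7,8,9}→56  {1,2,4,5,6,7,8,9}→8  {2,3,4,5,6,7,8,9}→28
  placing 0:x first → 36 extensions
  placing 1:z first → 84 extensions
total linear extensions = 120

120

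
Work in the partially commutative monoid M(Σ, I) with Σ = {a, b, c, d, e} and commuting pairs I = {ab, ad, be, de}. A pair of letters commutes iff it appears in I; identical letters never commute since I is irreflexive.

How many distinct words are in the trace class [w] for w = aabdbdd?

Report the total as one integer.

#0=a has no predecessor
#1=a depends on [0:a]
#2=b has no predecessor
#3=d depends on [2:b]
#4=b depends on [3:d]
#5=d depends on [4:b]
#6=d depends on [5:d]
sources: [0:a, 2:b]
N(rest) = Σ N(rest − s) over sources s of rest; N(one piece) = 1:
  size 1 → [1]=1  [6]=1
  size 2 → [0,1]=1  [1,6]=2  [5,6]=1
  size 3 → [0,1,6]=3  [1,5,6]=3  [4,5,6]=1
  size 4 → [0,1,5,6]=6  [1,4,5,6]=4  [3,4,5,6]=1
  size 5 → [0,1,4,5,6]=10  [1,3,4,5,6]=5  [2,3,4,5,6]=1
  first=0(a) contributes 6
  first=2(b) contributes 15
|[w]| = 21

21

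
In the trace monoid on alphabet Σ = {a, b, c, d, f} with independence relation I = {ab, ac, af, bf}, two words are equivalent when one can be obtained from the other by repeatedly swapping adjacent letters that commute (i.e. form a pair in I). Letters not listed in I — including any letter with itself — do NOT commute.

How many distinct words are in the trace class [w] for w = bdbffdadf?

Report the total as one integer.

#0=b has no predecessor
#1=d depends on [0:b]
#2=b depends on [1:d]
#3=f depends on [1:d]
#4=f depends on [3:f]
#5=d depends on [2:b, 4:f]
#6=a depends on [5:d]
#7=d depends on [6:a]
#8=f depends on [7:d]
sources: [0:b]
N(rest) = Σ N(rest − s) over sources s of rest; N(one piece) = 1:
  size 1 → [8]=1
  size 2 → [7,8]=1
  size 3 → [6,7,8]=1
  size 4 → [5,6,7,8]=1
  size 5 → [2,5,6,7,8]=1  [4,5,6,7,8]=1
  size 6 → [2,4,5,6,7,8]=2  [3,4,5,6,7,8]=1
  size 7 → [2,3,4,5,6,7,8]=3
  first=0(b) contributes 3

3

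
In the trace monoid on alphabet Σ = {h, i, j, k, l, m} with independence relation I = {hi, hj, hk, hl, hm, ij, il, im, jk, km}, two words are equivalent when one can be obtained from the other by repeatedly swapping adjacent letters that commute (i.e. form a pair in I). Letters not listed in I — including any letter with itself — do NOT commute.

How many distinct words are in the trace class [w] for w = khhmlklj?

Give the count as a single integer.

56

#0=k has no predecessor
#1=h has no predecessor
#2=h depends on [1:h]
#3=m has no predecessor
#4=l depends on [0:k, 3:m]
#5=k depends on [4:l]
#6=l depends on [5:k]
#7=j depends on [6:l]
sources: [0:k, 1:h, 3:m]
N(rest) = Σ N(rest − s) over sources s of rest; N(one piece) = 1:
  size 1 → [2]=1  [7]=1
  size 2 → [1,2]=1  [2,7]=2  [6,7]=1
  size 3 → [1,2,7]=3  [2,6,7]=3  [5,6,7]=1
  size 4 → [1,2,6,7]=6  [2,5,6,7]=4  [4,5,6,7]=1
  size 5 → [0,4,5,6,7]=1  [1,2,5,6,7]=10  [2,4,5,6,7]=5  [3,4,5,6,7]=1
  size 6 → [0,2,4,5,6,7]=6  [0,3,4,5,6,7]=2  [1,2,4,5,6,7]=15  [2,3,4,5,6,7]=6
  first=0(k) contributes 21
  first=1(h) contributes 14
  first=3(m) contributes 21
|[w]| = 56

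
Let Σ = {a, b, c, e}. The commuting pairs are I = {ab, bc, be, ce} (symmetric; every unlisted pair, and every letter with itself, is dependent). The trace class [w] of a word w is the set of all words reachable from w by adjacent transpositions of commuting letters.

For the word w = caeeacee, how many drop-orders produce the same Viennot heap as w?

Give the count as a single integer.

#0=c has no predecessor
#1=a depends on [0:c]
#2=e depends on [1:a]
#3=e depends on [2:e]
#4=a depends on [3:e]
#5=c depends on [4:a]
#6=e depends on [4:a]
#7=e depends on [6:e]
sources: [0:c]
N(rest) = Σ N(rest − s) over sources s of rest; N(one piece) = 1:
  size 1 → [5]=1  [7]=1
  size 2 → [5,7]=2  [6,7]=1
  size 3 → [5,6,7]=3
  size 4 → [4,5,6,7]=3
  size 5 → [3,4,5,6,7]=3
  size 6 → [2,3,4,5,6,7]=3
  first=0(c) contributes 3

3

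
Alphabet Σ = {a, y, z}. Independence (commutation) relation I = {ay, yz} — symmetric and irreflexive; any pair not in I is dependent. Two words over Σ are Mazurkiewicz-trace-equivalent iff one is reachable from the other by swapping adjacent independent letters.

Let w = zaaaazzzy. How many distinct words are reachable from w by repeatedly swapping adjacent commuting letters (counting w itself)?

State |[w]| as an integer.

piece 0:z — minimal
piece 1:a rests on {0:z}
piece 2:a rests on {1:a}
piece 3:a rests on {2:a}
piece 4:a rests on {3:a}
piece 5:z rests on {4:a}
piece 6:z rests on {5:z}
piece 7:z rests on {6:z}
piece 8:y — minimal
minimal pieces: {0:z, 8:y}
ways to finish when only these pieces remain (= sum over removing one remaining piece with nothing left below it):
  1 left: {7}→1  {8}→1
  2 left: {6,7}→1  {7,8}→2
  3 left: {5,6,7}→1  {6,7,8}→3
  4 left: {4,5,6,7}→1  {5,6,7,8}→4
  5 left: {3,4,5,6,7}→1  {4,5,6,7,8}→5
  6 left: {2,3,4,5,6,7}→1  {3,4,5,6,7,8}→6
  7 left: {1,2,3,4,5,6,7}→1  {2,3,4,5,6,7,8}→7
  placing 0:z first → 8 extensions
  placing 8:y first → 1 extensions
total linear extensions = 9

9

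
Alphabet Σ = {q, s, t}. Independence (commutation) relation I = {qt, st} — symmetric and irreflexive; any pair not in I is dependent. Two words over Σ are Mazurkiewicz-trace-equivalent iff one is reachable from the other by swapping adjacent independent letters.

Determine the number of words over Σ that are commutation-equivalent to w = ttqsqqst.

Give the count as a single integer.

56

0(t) covers ∅
1(t) covers 0:t
2(q) covers ∅
3(s) covers 2:q
4(q) covers 3:s
5(q) covers 4:q
6(s) covers 5:q
7(t) covers 1:t
floor of heap: 0:t, 2:q
completions by unplaced set U, small U first (add the entries for U minus each lowest piece of U):
  |U|=1: {6}:1  {7}:1
  |U|=2: {1,7}:1  {5,6}:1  {6,7}:2
  |U|=3: {0,1,7}:1  {1,6,7}:3  {4,5,6}:1  {5,6,7}:3
  |U|=4: {0,1,6,7}:4  {1,5,6,7}:6  {3,4,5,6}:1  {4,5,6,7}:4
  |U|=5: {0,1,5,6,7}:10  {1,4,5,6,7}:10  {2,3,4,5,6}:1  {3,4,5,6,7}:5
  |U|=6: {0,1,4,5,6,7}:20  {1,3,4,5,6,7}:15  {2,3,4,5,6,7}:6
  start at 0(t): 21
  start at 2(q): 35
sum over floor = 56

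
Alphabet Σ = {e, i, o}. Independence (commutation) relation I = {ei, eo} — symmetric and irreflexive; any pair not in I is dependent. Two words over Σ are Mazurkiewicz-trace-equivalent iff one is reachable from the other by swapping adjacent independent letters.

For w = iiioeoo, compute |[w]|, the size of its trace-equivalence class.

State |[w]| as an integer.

#0=i has no predecessor
#1=i depends on [0:i]
#2=i depends on [1:i]
#3=o depends on [2:i]
#4=e has no predecessor
#5=o depends on [3:o]
#6=o depends on [5:o]
sources: [0:i, 4:e]
N(rest) = Σ N(rest − s) over sources s of rest; N(one piece) = 1:
  size 1 → [4]=1  [6]=1
  size 2 → [4,6]=2  [5,6]=1
  size 3 → [3,5,6]=1  [4,5,6]=3
  size 4 → [2,3,5,6]=1  [3,4,5,6]=4
  size 5 → [1,2,3,5,6]=1  [2,3,4,5,6]=5
  first=0(i) contributes 6
  first=4(e) contributes 1
|[w]| = 7

7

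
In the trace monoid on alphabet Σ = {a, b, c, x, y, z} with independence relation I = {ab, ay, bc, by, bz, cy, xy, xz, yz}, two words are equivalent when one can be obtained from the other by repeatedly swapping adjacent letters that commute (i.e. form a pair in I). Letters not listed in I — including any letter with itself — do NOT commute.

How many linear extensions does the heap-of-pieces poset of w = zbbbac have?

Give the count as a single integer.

20

0(z) covers ∅
1(b) covers ∅
2(b) covers 1:b
3(b) covers 2:b
4(a) covers 0:z
5(c) covers 4:a
floor of heap: 0:z, 1:b
completions by unplaced set U, small U first (add the entries for U minus each lowest piece of U):
  |U|=1: {3}:1  {5}:1
  |U|=2: {2,3}:1  {3,5}:2  {4,5}:1
  |U|=3: {0,4,5}:1  {1,2,3}:1  {2,3,5}:3  {3,4,5}:3
  |U|=4: {0,3,4,5}:4  {1,2,3,5}:4  {2,3,4,5}:6
  start at 0(z): 10
  start at 1(b): 10
sum over floor = 20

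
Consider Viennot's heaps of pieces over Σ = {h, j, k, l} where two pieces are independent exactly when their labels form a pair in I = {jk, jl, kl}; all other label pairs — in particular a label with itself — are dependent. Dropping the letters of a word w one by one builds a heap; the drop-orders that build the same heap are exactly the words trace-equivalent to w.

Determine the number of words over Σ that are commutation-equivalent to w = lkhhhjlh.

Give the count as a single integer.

4

piece 0:l — minimal
piece 1:k — minimal
piece 2:h rests on {0:l, 1:k}
piece 3:h rests on {2:h}
piece 4:h rests on {3:h}
piece 5:j rests on {4:h}
piece 6:l rests on {4:h}
piece 7:h rests on {5:j, 6:l}
minimal pieces: {0:l, 1:k}
ways to finish when only these pieces remain (= sum over removing one remaining piece with nothing left below it):
  1 left: {7}→1
  2 left: {5,7}→1  {6,7}→1
  3 left: {5,6,7}→2
  4 left: {4,5,6,7}→2
  5 left: {3,4,5,6,7}→2
  6 left: {2,3,4,5,6,7}→2
  placing 0:l first → 2 extensions
  placing 1:k first → 2 extensions
total linear extensions = 4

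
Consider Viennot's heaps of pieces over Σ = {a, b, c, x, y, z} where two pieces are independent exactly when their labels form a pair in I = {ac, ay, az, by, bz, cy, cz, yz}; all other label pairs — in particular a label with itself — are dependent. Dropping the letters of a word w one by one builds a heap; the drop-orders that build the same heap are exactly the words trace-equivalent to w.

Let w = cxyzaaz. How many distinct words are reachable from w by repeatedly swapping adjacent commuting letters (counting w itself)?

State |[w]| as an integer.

30

piece 0:c — minimal
piece 1:x rests on {0:c}
piece 2:y rests on {1:x}
piece 3:z rests on {1:x}
piece 4:a rests on {1:x}
piece 5:a rests on {4:a}
piece 6:z rests on {3:z}
minimal pieces: {0:c}
ways to finish when only these pieces remain (= sum over removing one remaining piece with nothing left below it):
  1 left: {2}→1  {5}→1  {6}→1
  2 left: {2,5}→2  {2,6}→2  {3,6}→1  {4,5}→1  {5,6}→2
  3 left: {2,3,6}→3  {2,4,5}→3  {2,5,6}→6  {3,5,6}→3  {4,5,6}→3
  4 left: {2,3,5,6}→12  {2,4,5,6}→12  {3,4,5,6}→6
  5 left: {2,3,4,5,6}→30
  placing 0:c first → 30 extensions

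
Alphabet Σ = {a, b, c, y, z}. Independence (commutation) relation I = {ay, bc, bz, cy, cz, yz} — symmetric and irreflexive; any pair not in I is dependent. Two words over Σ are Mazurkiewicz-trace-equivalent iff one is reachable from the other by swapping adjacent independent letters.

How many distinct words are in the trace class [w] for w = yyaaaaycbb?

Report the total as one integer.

126

#0=y has no predecessor
#1=y depends on [0:y]
#2=a has no predecessor
#3=a depends on [2:a]
#4=a depends on [3:a]
#5=a depends on [4:a]
#6=y depends on [1:y]
#7=c depends on [5:a]
#8=b depends on [5:a, 6:y]
#9=b depends on [8:b]
sources: [0:y, 2:a]
N(rest) = Σ N(rest − s) over sources s of rest; N(one piece) = 1:
  size 1 → [7]=1  [9]=1
  size 2 → [7,9]=2  [8,9]=1
  size 3 → [6,8,9]=1  [7,8,9]=3
  size 4 → [1,6,8,9]=1  [5,7,8,9]=3  [6,7,8,9]=4
  size 5 → [0,1,6,8,9]=1  [1,6,7,8,9]=5  [4,5,7,8,9]=3  [5,6,7,8,9]=7
  size 6 → [0,1,6,7,8,9]=6  [1,5,6,7,8,9]=12  [3,4,5,7,8,9]=3  [4,5,6,7,8,9]=10
  size 7 → [0,1,5,6,7,8,9]=18  [1,4,5,6,7,8,9]=22  [2,3,4,5,7,8,9]=3  [3,4,5,6,7,8,9]=13
  size 8 → [0,1,4,5,6,7,8,9]=40  [1,3,4,5,6,7,8,9]=35  [2,3,4,5,6,7,8,9]=16
  first=0(y) contributes 51
  first=2(a) contributes 75
|[w]| = 126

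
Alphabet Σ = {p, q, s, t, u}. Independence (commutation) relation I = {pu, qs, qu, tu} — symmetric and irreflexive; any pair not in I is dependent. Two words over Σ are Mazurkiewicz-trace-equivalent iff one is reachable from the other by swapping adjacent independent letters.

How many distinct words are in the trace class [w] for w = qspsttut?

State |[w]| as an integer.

8

#0=q has no predecessor
#1=s has no predecessor
#2=p depends on [0:q, 1:s]
#3=s depends on [2:p]
#4=t depends on [3:s]
#5=t depends on [4:t]
#6=u depends on [3:s]
#7=t depends on [5:t]
sources: [0:q, 1:s]
N(rest) = Σ N(rest − s) over sources s of rest; N(one piece) = 1:
  size 1 → [6]=1  [7]=1
  size 2 → [5,7]=1  [6,7]=2
  size 3 → [4,5,7]=1  [5,6,7]=3
  size 4 → [4,5,6,7]=4
  size 5 → [3,4,5,6,7]=4
  size 6 → [2,3,4,5,6,7]=4
  first=0(q) contributes 4
  first=1(s) contributes 4
|[w]| = 8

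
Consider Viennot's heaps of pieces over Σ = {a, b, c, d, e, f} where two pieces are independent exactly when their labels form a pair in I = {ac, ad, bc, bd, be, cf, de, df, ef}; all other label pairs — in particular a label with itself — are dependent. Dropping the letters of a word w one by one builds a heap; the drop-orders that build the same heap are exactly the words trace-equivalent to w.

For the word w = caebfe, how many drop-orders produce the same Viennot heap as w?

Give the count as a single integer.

16

#0=c has no predecessor
#1=a has no predecessor
#2=e depends on [0:c, 1:a]
#3=b depends on [1:a]
#4=f depends on [3:b]
#5=e depends on [2:e]
sources: [0:c, 1:a]
N(rest) = Σ N(rest − s) over sources s of rest; N(one piece) = 1:
  size 1 → [4]=1  [5]=1
  size 2 → [2,5]=1  [3,4]=1  [4,5]=2
  size 3 → [0,2,5]=1  [2,4,5]=3  [3,4,5]=3
  size 4 → [0,2,4,5]=4  [2,3,4,5]=6
  first=0(c) contributes 6
  first=1(a) contributes 10
|[w]| = 16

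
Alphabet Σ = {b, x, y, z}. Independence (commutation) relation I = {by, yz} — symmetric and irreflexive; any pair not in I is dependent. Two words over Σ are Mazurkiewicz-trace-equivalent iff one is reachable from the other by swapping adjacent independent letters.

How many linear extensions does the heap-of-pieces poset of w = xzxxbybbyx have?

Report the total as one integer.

10

piece 0:x — minimal
piece 1:z rests on {0:x}
piece 2:x rests on {1:z}
piece 3:x rests on {2:x}
piece 4:b rests on {3:x}
piece 5:y rests on {3:x}
piece 6:b rests on {4:b}
piece 7:b rests on {6:b}
piece 8:y rests on {5:y}
piece 9:x rests on {7:b, 8:y}
minimal pieces: {0:x}
ways to finish when only these pieces remain (= sum over removing one remaining piece with nothing left below it):
  1 left: {9}→1
  2 left: {7,9}→1  {8,9}→1
  3 left: {5,8,9}→1  {6,7,9}→1  {7,8,9}→2
  4 left: {4,6,7,9}→1  {5,7,8,9}→3  {6,7,8,9}→3
  5 left: {4,6,7,8,9}→4  {5,6,7,8,9}→6
  6 left: {4,5,6,7,8,9}→10
  7 left: {3,4,5,6,7,8,9}→10
  8 left: {2,3,4,5,6,7,8,9}→10
  placing 0:x first → 10 extensions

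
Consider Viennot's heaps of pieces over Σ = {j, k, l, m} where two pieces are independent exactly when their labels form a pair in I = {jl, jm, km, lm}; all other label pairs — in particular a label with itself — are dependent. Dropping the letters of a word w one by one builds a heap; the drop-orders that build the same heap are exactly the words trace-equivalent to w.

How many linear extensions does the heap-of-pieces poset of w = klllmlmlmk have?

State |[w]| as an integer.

120

piece 0:k — minimal
piece 1:l rests on {0:k}
piece 2:l rests on {1:l}
piece 3:l rests on {2:l}
piece 4:m — minimal
piece 5:l rests on {3:l}
piece 6:m rests on {4:m}
piece 7:l rests on {5:l}
piece 8:m rests on {6:m}
piece 9:k rests on {7:l}
minimal pieces: {0:k, 4:m}
ways to finish when only these pieces remain (= sum over removing one remaining piece with nothing left below it):
  1 left: {8}→1  {9}→1
  2 left: {6,8}→1  {7,9}→1  {8,9}→2
  3 left: {4,6,8}→1  {5,7,9}→1  {6,8,9}→3  {7,8,9}→3
  4 left: {3,5,7,9}→1  {4,6,8,9}→4  {5,7,8,9}→4  {6,7,8,9}→6
  5 left: {2,3,5,7,9}→1  {3,5,7,8,9}→5  {4,6,7,8,9}→10  {5,6,7,8,9}→10
  6 left: {1,2,3,5,7,9}→1  {2,3,5,7,8,9}→6  {3,5,6,7,8,9}→15  {4,5,6,7,8,9}→20
  7 left: {0,1,2,3,5,7,9}→1  {1,2,3,5,7,8,9}→7  {2,3,5,6,7,8,9}→21  {3,4,5,6,7,8,9}→35
  8 left: {0,1,2,3,5,7,8,9}→8  {1,2,3,5,6,7,8,9}→28  {2,3,4,5,6,7,8,9}→56
  placing 0:k first → 84 extensions
  placing 4:m first → 36 extensions
total linear extensions = 120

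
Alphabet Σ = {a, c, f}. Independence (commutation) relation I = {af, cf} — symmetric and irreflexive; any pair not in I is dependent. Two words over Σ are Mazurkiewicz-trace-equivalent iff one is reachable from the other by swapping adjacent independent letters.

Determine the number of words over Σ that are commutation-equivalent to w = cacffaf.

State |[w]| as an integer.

35

#0=c has no predecessor
#1=a depends on [0:c]
#2=c depends on [1:a]
#3=f has no predecessor
#4=f depends on [3:f]
#5=a depends on [2:c]
#6=f depends on [4:f]
sources: [0:c, 3:f]
N(rest) = Σ N(rest − s) over sources s of rest; N(one piece) = 1:
  size 1 → [5]=1  [6]=1
  size 2 → [2,5]=1  [4,6]=1  [5,6]=2
  size 3 → [1,2,5]=1  [2,5,6]=3  [3,4,6]=1  [4,5,6]=3
  size 4 → [0,1,2,5]=1  [1,2,5,6]=4  [2,4,5,6]=6  [3,4,5,6]=4
  size 5 → [0,1,2,5,6]=5  [1,2,4,5,6]=10  [2,3,4,5,6]=10
  first=0(c) contributes 20
  first=3(f) contributes 15
|[w]| = 35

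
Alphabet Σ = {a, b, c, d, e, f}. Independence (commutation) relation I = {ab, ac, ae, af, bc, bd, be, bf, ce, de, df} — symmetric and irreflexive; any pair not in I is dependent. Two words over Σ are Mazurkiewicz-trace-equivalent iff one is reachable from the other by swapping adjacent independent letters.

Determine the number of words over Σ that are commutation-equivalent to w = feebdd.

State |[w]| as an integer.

drop 0:f onto floor
drop 1:e onto {0:f}
drop 2:e onto {1:e}
drop 3:b onto floor
drop 4:d onto floor
drop 5:d onto {4:d}
ground layer = {0:f, 3:b, 4:d}
drop-orders for the pieces not yet dropped (sum over which currently-grounded one goes next):
  1 to go: {2} 1  {3} 1  {5} 1
  2 to go: {1,2} 1  {2,3} 2  {2,5} 2  {3,5} 2  {4,5} 1
  3 to go: {0,1,2} 1  {1,2,3} 3  {1,2,5} 3  {2,3,5} 6  {2,4,5} 3  {3,4,5} 3
  4 to go: {0,1,2,3} 4  {0,1,2,5} 4  {1,2,3,5} 12  {1,2,4,5} 6  {2,3,4,5} 12
  if 0:f drops first: 30 orders
  if 3:b drops first: 10 orders
  if 4:d drops first: 20 orders
heap linearizations: 60

60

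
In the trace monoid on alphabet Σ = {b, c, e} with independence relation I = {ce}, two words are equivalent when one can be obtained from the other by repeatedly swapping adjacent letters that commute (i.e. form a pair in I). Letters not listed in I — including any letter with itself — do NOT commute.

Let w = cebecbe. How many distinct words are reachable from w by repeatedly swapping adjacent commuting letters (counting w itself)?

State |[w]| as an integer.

4

#0=c has no predecessor
#1=e has no predecessor
#2=b depends on [0:c, 1:e]
#3=e depends on [2:b]
#4=c depends on [2:b]
#5=b depends on [3:e, 4:c]
#6=e depends on [5:b]
sources: [0:c, 1:e]
N(rest) = Σ N(rest − s) over sources s of rest; N(one piece) = 1:
  size 1 → [6]=1
  size 2 → [5,6]=1
  size 3 → [3,5,6]=1  [4,5,6]=1
  size 4 → [3,4,5,6]=2
  size 5 → [2,3,4,5,6]=2
  first=0(c) contributes 2
  first=1(e) contributes 2
|[w]| = 4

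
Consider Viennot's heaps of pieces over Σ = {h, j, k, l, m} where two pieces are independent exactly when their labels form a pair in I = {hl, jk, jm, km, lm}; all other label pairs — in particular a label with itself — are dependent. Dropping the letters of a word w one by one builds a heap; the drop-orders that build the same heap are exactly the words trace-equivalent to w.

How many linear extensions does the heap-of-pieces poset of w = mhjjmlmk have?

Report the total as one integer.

15

0(m) covers ∅
1(h) covers 0:m
2(j) covers 1:h
3(j) covers 2:j
4(m) covers 1:h
5(l) covers 3:j
6(m) covers 4:m
7(k) covers 5:l
floor of heap: 0:m
completions by unplaced set U, small U first (add the entries for U minus each lowest piece of U):
  |U|=1: {6}:1  {7}:1
  |U|=2: {4,6}:1  {5,7}:1  {6,7}:2
  |U|=3: {3,5,7}:1  {4,6,7}:3  {5,6,7}:3
  |U|=4: {2,3,5,7}:1  {3,5,6,7}:4  {4,5,6,7}:6
  |U|=5: {2,3,5,6,7}:5  {3,4,5,6,7}:10
  |U|=6: {2,3,4,5,6,7}:15
  start at 0(m): 15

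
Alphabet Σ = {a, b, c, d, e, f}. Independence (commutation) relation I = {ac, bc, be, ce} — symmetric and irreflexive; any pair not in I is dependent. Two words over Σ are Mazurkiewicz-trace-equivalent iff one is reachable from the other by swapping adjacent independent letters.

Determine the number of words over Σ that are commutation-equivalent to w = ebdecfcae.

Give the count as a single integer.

drop 0:e onto floor
drop 1:b onto floor
drop 2:d onto {0:e, 1:b}
drop 3:e onto {2:d}
drop 4:c onto {2:d}
drop 5:f onto {3:e, 4:c}
drop 6:c onto {5:f}
drop 7:a onto {5:f}
drop 8:e onto {7:a}
ground layer = {0:e, 1:b}
drop-orders for the pieces not yet dropped (sum over which currently-grounded one goes next):
  1 to go: {6} 1  {8} 1
  2 to go: {6,8} 2  {7,8} 1
  3 to go: {6,7,8} 3
  4 to go: {5,6,7,8} 3
  5 to go: {3,5,6,7,8} 3  {4,5,6,7,8} 3
  6 to go: {3,4,5,6,7,8} 6
  7 to go: {2,3,4,5,6,7,8} 6
  if 0:e drops first: 6 orders
  if 1:b drops first: 6 orders
heap linearizations: 12

12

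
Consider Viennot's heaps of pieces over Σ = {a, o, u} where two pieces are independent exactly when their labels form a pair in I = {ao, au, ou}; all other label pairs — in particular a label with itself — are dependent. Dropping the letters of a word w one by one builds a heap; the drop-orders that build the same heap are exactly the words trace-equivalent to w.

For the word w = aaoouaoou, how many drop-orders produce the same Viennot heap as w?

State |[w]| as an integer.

drop 0:a onto floor
drop 1:a onto {0:a}
drop 2:o onto floor
drop 3:o onto {2:o}
drop 4:u onto floor
drop 5:a onto {1:a}
drop 6:o onto {3:o}
drop 7:o onto {6:o}
drop 8:u onto {4:u}
ground layer = {0:a, 2:o, 4:u}
drop-orders for the pieces not yet dropped (sum over which currently-grounded one goes next):
  1 to go: {5} 1  {7} 1  {8} 1
  2 to go: {1,5} 1  {4,8} 1  {5,7} 2  {5,8} 2  {6,7} 1  {7,8} 2
  3 to go: {0,1,5} 1  {1,5,7} 3  {1,5,8} 3  {3,6,7} 1  {4,5,8} 3  {4,7,8} 3  {5,6,7} 3  {5,7,8} 6  {6,7,8} 3
  4 to go: {0,1,5,7} 4  {0,1,5,8} 4  {1,4,5,8} 6  {1,5,6,7} 6  {1,5,7,8} 12  {2,3,6,7} 1  {3,5,6,7} 4  {3,6,7,8} 4  {4,5,7,8} 12  {4,6,7,8} 6  {5,6,7,8} 12
  5 to go: {0,1,4,5,8} 10  {0,1,5,6,7} 10  {0,1,5,7,8} 20  {1,3,5,6,7} 10  {1,4,5,7,8} 30  {1,5,6,7,8} 30  {2,3,5,6,7} 5  {2,3,6,7,8} 5  {3,4,6,7,8} 10  {3,5,6,7,8} 20  {4,5,6,7,8} 30
  6 to go: {0,1,3,5,6,7} 20  {0,1,4,5,7,8} 60  {0,1,5,6,7,8} 60  {1,2,3,5,6,7} 15  {1,3,5,6,7,8} 60  {1,4,5,6,7,8} 90  {2,3,4,6,7,8} 15  {2,3,5,6,7,8} 30  {3,4,5,6,7,8} 60
  7 to go: {0,1,2,3,5,6,7} 35  {0,1,3,5,6,7,8} 140  {0,1,4,5,6,7,8} 210  {1,2,3,5,6,7,8} 105  {1,3,4,5,6,7,8} 210  {2,3,4,5,6,7,8} 105
  if 0:a drops first: 420 orders
  if 2:o drops first: 560 orders
  if 4:u drops first: 280 orders
heap linearizations: 1260

1260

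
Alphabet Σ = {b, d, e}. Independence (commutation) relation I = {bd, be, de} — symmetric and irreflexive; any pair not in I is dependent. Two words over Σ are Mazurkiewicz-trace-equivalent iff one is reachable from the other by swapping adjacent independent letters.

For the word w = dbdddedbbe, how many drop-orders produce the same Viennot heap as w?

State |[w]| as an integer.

#0=d has no predecessor
#1=b has no predecessor
#2=d depends on [0:d]
#3=d depends on [2:d]
#4=d depends on [3:d]
#5=e has no predecessor
#6=d depends on [4:d]
#7=b depends on [1:b]
#8=b depends on [7:b]
#9=e depends on [5:e]
sources: [0:d, 1:b, 5:e]
N(rest) = Σ N(rest − s) over sources s of rest; N(one piece) = 1:
  size 1 → [6]=1  [8]=1  [9]=1
  size 2 → [4,6]=1  [5,9]=1  [6,8]=2  [6,9]=2  [7,8]=1  [8,9]=2
  size 3 → [1,7,8]=1  [3,4,6]=1  [4,6,8]=3  [4,6,9]=3  [5,6,9]=3  [5,8,9]=3  [6,7,8]=3  [6,8,9]=6  [7,8,9]=3
  size 4 → [1,6,7,8]=4  [1,7,8,9]=4  [2,3,4,6]=1  [3,4,6,8]=4  [3,4,6,9]=4  [4,5,6,9]=6  [4,6,7,8]=6  [4,6,8,9]=12  [5,6,8,9]=12  [5,7,8,9]=6  [6,7,8,9]=12
  size 5 → [0,2,3,4,6]=1  [1,4,6,7,8]=10  [1,5,7,8,9]=10  [1,6,7,8,9]=20  [2,3,4,6,8]=5  [2,3,4,6,9]=5  [3,4,5,6,9]=10  [3,4,6,7,8]=10  [3,4,6,8,9]=20  [4,5,6,8,9]=30  [4,6,7,8,9]=30  [5,6,7,8,9]=30
  size 6 → [0,2,3,4,6,8]=6  [0,2,3,4,6,9]=6  [1,3,4,6,7,8]=20  [1,4,6,7,8,9]=60  [1,5,6,7,8,9]=60  [2,3,4,5,6,9]=15  [2,3,4,6,7,8]=15  [2,3,4,6,8,9]=30  [3,4,5,6,8,9]=60  [3,4,6,7,8,9]=60  [4,5,6,7,8,9]=90
  size 7 → [0,2,3,4,5,6,9]=21  [0,2,3,4,6,7,8]=21  [0,2,3,4,6,8,9]=42  [1,2,3,4,6,7,8]=35  [1,3,4,6,7,8,9]=140  [1,4,5,6,7,8,9]=210  [2,3,4,5,6,8,9]=105  [2,3,4,6,7,8,9]=105  [3,4,5,6,7,8,9]=210
  size 8 → [0,1,2,3,4,6,7,8]=56  [0,2,3,4,5,6,8,9]=168  [0,2,3,4,6,7,8,9]=168  [1,2,3,4,6,7,8,9]=280  [1,3,4,5,6,7,8,9]=560  [2,3,4,5,6,7,8,9]=420
  first=0(d) contributes 1260
  first=1(b) contributes 756
  first=5(e) contributes 504
|[w]| = 2520

2520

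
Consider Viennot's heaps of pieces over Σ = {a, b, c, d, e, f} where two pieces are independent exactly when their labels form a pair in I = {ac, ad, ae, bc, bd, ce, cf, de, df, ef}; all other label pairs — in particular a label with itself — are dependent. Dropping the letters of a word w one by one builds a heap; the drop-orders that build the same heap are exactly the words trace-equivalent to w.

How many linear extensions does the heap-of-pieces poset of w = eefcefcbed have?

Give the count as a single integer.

drop 0:e onto floor
drop 1:e onto {0:e}
drop 2:f onto floor
drop 3:c onto floor
drop 4:e onto {1:e}
drop 5:f onto {2:f}
drop 6:c onto {3:c}
drop 7:b onto {4:e, 5:f}
drop 8:e onto {7:b}
drop 9:d onto {6:c}
ground layer = {0:e, 2:f, 3:c}
drop-orders for the pieces not yet dropped (sum over which currently-grounded one goes next):
  1 to go: {8} 1  {9} 1
  2 to go: {6,9} 1  {7,8} 1  {8,9} 2
  3 to go: {3,6,9} 1  {4,7,8} 1  {5,7,8} 1  {6,8,9} 3  {7,8,9} 3
  4 to go: {1,4,7,8} 1  {2,5,7,8} 1  {3,6,8,9} 4  {4,5,7,8} 2  {4,7,8,9} 4  {5,7,8,9} 4  {6,7,8,9} 6
  5 to go: {0,1,4,7,8} 1  {1,4,5,7,8} 3  {1,4,7,8,9} 5  {2,4,5,7,8} 3  {2,5,7,8,9} 5  {3,6,7,8,9} 10  {4,5,7,8,9} 10  {4,6,7,8,9} 10  {5,6,7,8,9} 10
  6 to go: {0,1,4,5,7,8} 4  {0,1,4,7,8,9} 6  {1,2,4,5,7,8} 6  {1,4,5,7,8,9} 18  {1,4,6,7,8,9} 15  {2,4,5,7,8,9} 18  {2,5,6,7,8,9} 15  {3,4,6,7,8,9} 20  {3,5,6,7,8,9} 20  {4,5,6,7,8,9} 30
  7 to go: {0,1,2,4,5,7,8} 10  {0,1,4,5,7,8,9} 28  {0,1,4,6,7,8,9} 21  {1,2,4,5,7,8,9} 42  {1,3,4,6,7,8,9} 35  {1,4,5,6,7,8,9} 63  {2,3,5,6,7,8,9} 35  {2,4,5,6,7,8,9} 63  {3,4,5,6,7,8,9} 70
  8 to go: {0,1,2,4,5,7,8,9} 80  {0,1,3,4,6,7,8,9} 56  {0,1,4,5,6,7,8,9} 112  {1,2,4,5,6,7,8,9} 168  {1,3,4,5,6,7,8,9} 168  {2,3,4,5,6,7,8,9} 168
  if 0:e drops first: 504 orders
  if 2:f drops first: 336 orders
  if 3:c drops first: 360 orders
heap linearizations: 1200

1200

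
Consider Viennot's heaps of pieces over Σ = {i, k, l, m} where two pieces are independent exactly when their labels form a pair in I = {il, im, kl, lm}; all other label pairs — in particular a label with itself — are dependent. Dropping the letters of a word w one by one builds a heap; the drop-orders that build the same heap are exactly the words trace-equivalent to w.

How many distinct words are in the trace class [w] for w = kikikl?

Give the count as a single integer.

6

#0=k has no predecessor
#1=i depends on [0:k]
#2=k depends on [1:i]
#3=i depends on [2:k]
#4=k depends on [3:i]
#5=l has no predecessor
sources: [0:k, 5:l]
N(rest) = Σ N(rest − s) over sources s of rest; N(one piece) = 1:
  size 1 → [4]=1  [5]=1
  size 2 → [3,4]=1  [4,5]=2
  size 3 → [2,3,4]=1  [3,4,5]=3
  size 4 → [1,2,3,4]=1  [2,3,4,5]=4
  first=0(k) contributes 5
  first=5(l) contributes 1
|[w]| = 6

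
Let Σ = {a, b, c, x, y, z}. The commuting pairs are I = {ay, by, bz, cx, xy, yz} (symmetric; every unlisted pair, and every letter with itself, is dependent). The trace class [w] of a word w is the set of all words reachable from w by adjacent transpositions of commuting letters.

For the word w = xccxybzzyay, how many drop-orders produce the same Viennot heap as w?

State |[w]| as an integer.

903

#0=x has no predecessor
#1=c has no predecessor
#2=c depends on [1:c]
#3=x depends on [0:x]
#4=y depends on [2:c]
#5=b depends on [2:c, 3:x]
#6=z depends on [2:c, 3:x]
#7=z depends on [6:z]
#8=y depends on [4:y]
#9=a depends on [5:b, 7:z]
#10=y depends on [8:y]
sources: [0:x, 1:c]
N(rest) = Σ N(rest − s) over sources s of rest; N(one piece) = 1:
  size 1 → [9]=1  [10]=1
  size 2 → [5,9]=1  [7,9]=1  [8,10]=1  [9,10]=2
  size 3 → [4,8,10]=1  [5,7,9]=2  [5,9,10]=3  [6,7,9]=1  [7,9,10]=3  [8,9,10]=3
  size 4 → [4,8,9,10]=4  [5,6,7,9]=3  [5,7,9,10]=8  [5,8,9,10]=6  [6,7,9,10]=4  [7,8,9,10]=6
  size 5 → [3,5,6,7,9]=3  [4,5,8,9,10]=10  [4,7,8,9,10]=10  [5,6,7,9,10]=15  [5,7,8,9,10]=20  [6,7,8,9,10]=10
  size 6 → [0,3,5,6,7,9]=3  [3,5,6,7,9,10]=18  [4,5,7,8,9,10]=40  [4,6,7,8,9,10]=20  [5,6,7,8,9,10]=45
  size 7 → [0,3,5,6,7,9,10]=21  [3,5,6,7,8,9,10]=63  [4,5,6,7,8,9,10]=105
  size 8 → [0,3,5,6,7,8,9,10]=84  [2,4,5,6,7,8,9,10]=105  [3,4,5,6,7,8,9,10]=168
  size 9 → [0,3,4,5,6,7,8,9,10]=252  [1,2,4,5,6,7,8,9,10]=105  [2,3,4,5,6,7,8,9,10]=273
  first=0(x) contributes 378
  first=1(c) contributes 525
|[w]| = 903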